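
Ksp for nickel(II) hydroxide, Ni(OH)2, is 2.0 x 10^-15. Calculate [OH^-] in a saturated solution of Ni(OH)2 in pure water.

Ni(OH)2(s) ⇌ Ni^2+(aq) + 2 OH^-(aq)
Ksp = [Ni^2+][OH^-]^2
Let s = molar solubility. Then [Ni^2+] = s and [OH^-] = 2s.
So Ksp = s × (2s)^2 = 4s^3
Solving, s = (2.0 x 10^-15/4)^(1/3) = 7.94 × 10^-6 M
[OH^-] = 2s = 1.6 × 10^-5 M

1.6 × 10^-5 M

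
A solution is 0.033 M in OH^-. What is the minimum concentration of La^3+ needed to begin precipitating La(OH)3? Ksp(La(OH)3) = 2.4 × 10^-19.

La(OH)3(s) <=> La^3+ + 3 OH^-
Ksp = [La^3+][OH^-]^3
Precipitation begins when Q = Ksp. With [OH^-] = 0.033 M:
2.4 × 10^-19 = (0.033)^3 × [La^3+]
[La^3+] = (2.4 × 10^-19 / 3.59 × 10^-5) = 6.7 × 10^-15 M

[La^3+] ≈ 6.7e-15 M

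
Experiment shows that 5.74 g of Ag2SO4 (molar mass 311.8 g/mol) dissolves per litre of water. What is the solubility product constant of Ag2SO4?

Molar solubility s = (5.74 g/L) / (311.8 g/mol) = 1.841 × 10^-2 M.
Ag2SO4(s) <=> 2 Ag^+(aq) + SO4^2-(aq)
With molar solubility s: [Ag^+] = 2s, [SO4^2-] = s.
Ksp = [Ag^+]^2[SO4^2-]
Ksp = (2s)^2s = 4s^3
With s = 1.841 x 10^-2: Ksp = 2.50 x 10^-5

Ksp ≈ 2.50 × 10^-5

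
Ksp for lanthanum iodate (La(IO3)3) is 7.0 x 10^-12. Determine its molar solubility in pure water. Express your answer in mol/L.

La(IO3)3(s) ⇌ La^3+ + 3 IO3^-
Ksp = [La^3+][IO3^-]^3
If s mol/L of La(IO3)3 dissolves, [La^3+] = s and [IO3^-] = 3s.
Ksp = s(3s)^3 = 27s^4
s^4 = 7.0 x 10^-12 / 27, so s = 7.1 x 10^-4 M

s ≈ 7.1 × 10^-4 M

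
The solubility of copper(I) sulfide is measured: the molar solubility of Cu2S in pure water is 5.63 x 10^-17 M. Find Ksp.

7.14 × 10^-49

Cu2S(s) ⇌ 2 Cu^+ + S^2-
Let s = molar solubility. Then [Cu^+] = 2s and [S^2-] = s.
Ksp = [Cu^+]^2[S^2-]
Substituting: Ksp = (2s)^2s = 4s^3
Ksp = 4 × (5.63 × 10^-17)^3 = 7.14 x 10^-49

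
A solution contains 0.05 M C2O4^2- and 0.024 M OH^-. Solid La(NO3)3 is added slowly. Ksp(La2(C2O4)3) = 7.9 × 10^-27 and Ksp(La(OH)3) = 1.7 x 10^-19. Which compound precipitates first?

Precipitation of each salt starts when its ion product equals its Ksp.
For La2(C2O4)3: 7.9 × 10^-27 = (0.05)^3 × [La^3+]^2  ⇒  [La^3+] = 7.9 × 10^-12 M.
For La(OH)3: 1.7 x 10^-19 = (0.024)^3 × [La^3+]  ⇒  [La^3+] = 1.2 × 10^-14 M.
The salt with the lower threshold [La^3+] precipitates first: La(OH)3.

La(OH)3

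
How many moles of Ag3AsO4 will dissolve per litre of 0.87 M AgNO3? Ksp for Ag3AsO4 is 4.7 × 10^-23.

Ag3AsO4(s) ⇌ 3 Ag^+ + AsO4^3-
Ksp = [Ag^+]^3[AsO4^3-]
If s mol/L dissolves here, [Ag^+] = 0.87 + 3s ≈ 0.87, [AsO4^3-] = s (common-ion effect: Ag^+ is already 0.87 M).
Ksp ≈ (0.87)^3 × s
s = 7.1 × 10^-23 M
Check: 3s = 2.1 x 10^-22 ≪ 0.87, so the approximation is valid.

s ≈ 7.1 × 10^-23 M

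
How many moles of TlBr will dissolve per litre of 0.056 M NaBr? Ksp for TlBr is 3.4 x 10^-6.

6.1 × 10^-5 M

TlBr(s) <=> Tl^+(aq) + Br^-(aq)
Ksp = [Tl^+][Br^-]
Let s be the molar solubility in this solution. [Tl^+] = s, [Br^-] = 0.056 + s ≈ 0.056 (Ksp is small, so little additional dissolves).
Ksp ≈ s × 0.056
s = 6.1 x 10^-5 M
Check: s = 6.1 × 10^-5 ≪ 0.056, so the approximation is valid.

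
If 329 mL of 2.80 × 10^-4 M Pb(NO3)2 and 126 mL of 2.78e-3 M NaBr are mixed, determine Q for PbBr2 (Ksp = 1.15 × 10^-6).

Total volume = 329 + 126 = 455 mL.
[Pb^2+] = 2.80 × 10^-4 × (329/455) = 2.025 × 10^-4 M
[Br^-] = 2.78 × 10^-3 × (126/455) = 7.698 x 10^-4 M
PbBr2(s) <=> Pb^2+(aq) + 2 Br^-(aq), so Q = [Pb^2+][Br^-]^2
Q = (2.025 × 10^-4)(7.698 × 10^-4)^2 = 1.20 x 10^-10
Q < Ksp, so no precipitate of PbBr2 forms.

Q = 1.20 × 10^-10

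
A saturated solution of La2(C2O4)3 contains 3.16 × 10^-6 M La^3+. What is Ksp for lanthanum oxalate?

1.06 × 10^-27

La2(C2O4)3(s) ⇌ 2 La^3+ + 3 C2O4^2-
Stoichiometry gives [C2O4^2-] = (3/2)[La^3+] = 4.740 × 10^-6 M.
Ksp = [La^3+]^2[C2O4^2-]^3
Ksp = (3.16 × 10^-6)^2 × (4.740 x 10^-6)^3 = 1.06 × 10^-27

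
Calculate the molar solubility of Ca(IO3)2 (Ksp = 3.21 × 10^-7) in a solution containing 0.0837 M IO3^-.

4.58e-5 M

Ca(IO3)2(s) ⇌ Ca^2+(aq) + 2 IO3^-(aq)
Ksp = [Ca^2+][IO3^-]^2
If s mol/L dissolves here, [Ca^2+] = s, [IO3^-] = 0.0837 + 2s ≈ 0.0837 (common-ion effect: IO3^- is already 0.0837 M).
Ksp ≈ s × (0.0837)^2
s = 4.58 × 10^-5 M
Check: 2s = 9.2 × 10^-5 ≪ 0.0837, so the approximation is valid.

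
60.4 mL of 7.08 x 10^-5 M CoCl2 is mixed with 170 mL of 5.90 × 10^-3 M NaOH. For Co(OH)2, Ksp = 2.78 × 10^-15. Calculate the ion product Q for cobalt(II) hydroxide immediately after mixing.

Q = 3.52 x 10^-10

Total volume = 60.4 + 170 = 230.4 mL.
[Co^2+] = 7.08 × 10^-5 × (60.4/230.4) = 1.856 × 10^-5 M
[OH^-] = 5.90 × 10^-3 × (170/230.4) = 4.353 x 10^-3 M
Co(OH)2(s) <=> Co^2+ + 2 OH^-, so Q = [Co^2+][OH^-]^2
Q = (1.856 x 10^-5)(4.353 × 10^-3)^2 = 3.52 × 10^-10
Q > Ksp, so Co(OH)2 will precipitate.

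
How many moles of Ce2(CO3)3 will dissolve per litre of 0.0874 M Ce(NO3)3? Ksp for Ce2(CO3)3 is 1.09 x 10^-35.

Ce2(CO3)3(s) ⇌ 2 Ce^3+(aq) + 3 CO3^2-(aq)
Ksp = [Ce^3+]^2[CO3^2-]^3
Let s be the molar solubility in this solution. [Ce^3+] = 0.0874 + 2s ≈ 0.0874, [CO3^2-] = 3s (common-ion effect: Ce^3+ is already 0.0874 M).
Ksp ≈ (0.0874)^2 × (3s)^3
s = 3.75 × 10^-12 M
Check: 2s = 7.5 × 10^-12 ≪ 0.0874, so the approximation is valid.

s ≈ 3.75 × 10^-12 M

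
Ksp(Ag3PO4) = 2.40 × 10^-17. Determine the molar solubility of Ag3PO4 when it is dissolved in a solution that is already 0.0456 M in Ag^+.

Ag3PO4(s) ⇌ 3 Ag^+(aq) + PO4^3-(aq)
Ksp = [Ag^+]^3[PO4^3-]
Let s = moles of Ag3PO4 that dissolve per litre. [Ag^+] = 0.0456 + 3s ≈ 0.0456, [PO4^3-] = s (since the Ag^+ already present dominates).
Ksp ≈ (0.0456)^3 × s
s = 2.53 x 10^-13 M
Check: 3s = 7.6 × 10^-13 ≪ 0.0456, so the approximation is valid.

s ≈ 2.53 × 10^-13 M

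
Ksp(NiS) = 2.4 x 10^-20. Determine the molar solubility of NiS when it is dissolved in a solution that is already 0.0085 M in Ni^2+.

s ≈ 2.8e-18 M

NiS(s) ⇌ Ni^2+ + S^2-
Ksp = [Ni^2+][S^2-]
If s mol/L dissolves here, [Ni^2+] = 0.0085 + s ≈ 0.0085, [S^2-] = s (common-ion effect: Ni^2+ is already 0.0085 M).
Ksp ≈ 0.0085 × s
s = 2.8 × 10^-18 M
Check: s = 2.8 × 10^-18 ≪ 0.0085, so the approximation is valid.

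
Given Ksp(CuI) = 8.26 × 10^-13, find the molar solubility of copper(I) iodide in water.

s ≈ 9.09 x 10^-7 M

CuI(s) ⇌ Cu^+ + I^-
Ksp = [Cu^+][I^-]
With molar solubility s: [Cu^+] = s, [I^-] = s.
Ksp = (s)(s) = s^2
s = √(8.26 × 10^-13) = 9.09 × 10^-7 M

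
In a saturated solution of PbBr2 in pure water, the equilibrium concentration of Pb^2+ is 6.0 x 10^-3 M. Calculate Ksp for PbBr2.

8.6 × 10^-7

PbBr2(s) <=> Pb^2+(aq) + 2 Br^-(aq)
Stoichiometry gives [Br^-] = (2/1)[Pb^2+] = 1.20 × 10^-2 M.
Ksp = [Pb^2+][Br^-]^2
Ksp = 6.0 × 10^-3 × (1.20 x 10^-2)^2 = 8.6 × 10^-7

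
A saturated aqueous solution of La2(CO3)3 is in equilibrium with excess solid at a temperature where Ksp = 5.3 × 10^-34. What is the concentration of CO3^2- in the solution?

[CO3^2-] = 2.6 × 10^-7 M

La2(CO3)3(s) ⇌ 2 La^3+(aq) + 3 CO3^2-(aq)
Ksp = [La^3+]^2[CO3^2-]^3
For each mole of La2(CO3)3 that dissolves: [La^3+] = 2s, [CO3^2-] = 3s.
Ksp = (2s)^2(3s)^3 = 108s^5
s = (5.3 × 10^-34 / 108)^(1/5) = 8.67 x 10^-8 M
[CO3^2-] = 3s = 2.6 x 10^-7 M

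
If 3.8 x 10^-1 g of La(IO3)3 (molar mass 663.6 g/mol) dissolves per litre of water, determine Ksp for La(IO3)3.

Molar solubility s = (3.8 × 10^-1 g/L) / (663.6 g/mol) = 5.73 × 10^-4 M.
La(IO3)3(s) ⇌ La^3+(aq) + 3 IO3^-(aq)
For each mole of La(IO3)3 that dissolves: [La^3+] = s, [IO3^-] = 3s.
Ksp = [La^3+][IO3^-]^3
So Ksp = s × (3s)^3 = 27s^4
Ksp = 27 × (5.73 × 10^-4)^4 = 2.9 × 10^-12

Ksp = 2.9 × 10^-12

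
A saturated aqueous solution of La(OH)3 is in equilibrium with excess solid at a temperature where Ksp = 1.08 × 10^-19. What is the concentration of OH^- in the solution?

[OH^-] = 2.39 × 10^-5 M

La(OH)3(s) <=> La^3+(aq) + 3 OH^-(aq)
Ksp = [La^3+][OH^-]^3
Let s = molar solubility. Then [La^3+] = s and [OH^-] = 3s.
Ksp = s(3s)^3 = 27s^4
s^4 = 1.08 × 10^-19 / 27, so s = 7.953 × 10^-6 M
[OH^-] = 3s = 2.39 × 10^-5 M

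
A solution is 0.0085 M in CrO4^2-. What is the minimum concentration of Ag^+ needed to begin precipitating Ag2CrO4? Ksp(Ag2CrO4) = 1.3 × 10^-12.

1.2e-5 M

Ag2CrO4(s) <=> 2 Ag^+(aq) + CrO4^2-(aq)
Ksp = [Ag^+]^2[CrO4^2-]
Precipitation begins when Q = Ksp. With [CrO4^2-] = 0.0085 M:
1.3 × 10^-12 = (0.0085) × [Ag^+]^2
[Ag^+] = (1.3 × 10^-12 / 8.5 x 10^-3)^(1/2) = 1.2 × 10^-5 M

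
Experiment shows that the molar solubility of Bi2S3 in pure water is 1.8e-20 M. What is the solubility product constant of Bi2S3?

Ksp = 2.0 x 10^-97

Bi2S3(s) ⇌ 2 Bi^3+ + 3 S^2-
With molar solubility s: [Bi^3+] = 2s, [S^2-] = 3s.
Ksp = [Bi^3+]^2[S^2-]^3
Substituting: Ksp = (2s)^2(3s)^3 = 108s^5
Ksp = 108 × (1.8 × 10^-20)^5 = 2.0 x 10^-97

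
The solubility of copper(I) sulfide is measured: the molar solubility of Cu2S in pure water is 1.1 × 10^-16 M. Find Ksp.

Ksp ≈ 5.3 x 10^-48

Cu2S(s) ⇌ 2 Cu^+ + S^2-
With molar solubility s: [Cu^+] = 2s, [S^2-] = s.
Ksp = [Cu^+]^2[S^2-]
Ksp = (2s)^2s = 4s^3
Ksp = 4 × (1.1 x 10^-16)^3 = 5.3 × 10^-48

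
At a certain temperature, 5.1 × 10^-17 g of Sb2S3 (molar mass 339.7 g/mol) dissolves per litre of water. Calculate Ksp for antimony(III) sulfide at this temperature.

Molar solubility s = (5.1 x 10^-17 g/L) / (339.7 g/mol) = 1.50 x 10^-19 M.
Sb2S3(s) ⇌ 2 Sb^3+ + 3 S^2-
If s mol/L of Sb2S3 dissolves, [Sb^3+] = 2s and [S^2-] = 3s.
Ksp = [Sb^3+]^2[S^2-]^3
So Ksp = (2s)^2 × (3s)^3 = 108s^5
With s = 1.50 × 10^-19: Ksp = 8.2 × 10^-93

Ksp ≈ 8.2 × 10^-93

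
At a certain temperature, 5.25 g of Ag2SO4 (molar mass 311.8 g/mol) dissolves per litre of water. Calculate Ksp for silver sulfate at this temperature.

Ksp ≈ 1.91e-5

Molar solubility s = (5.25 g/L) / (311.8 g/mol) = 1.684 x 10^-2 M.
Ag2SO4(s) ⇌ 2 Ag^+(aq) + SO4^2-(aq)
If s mol/L of Ag2SO4 dissolves, [Ag^+] = 2s and [SO4^2-] = s.
Ksp = [Ag^+]^2[SO4^2-]
So Ksp = (2s)^2 × s = 4s^3
With s = 1.684 × 10^-2: Ksp = 1.91 × 10^-5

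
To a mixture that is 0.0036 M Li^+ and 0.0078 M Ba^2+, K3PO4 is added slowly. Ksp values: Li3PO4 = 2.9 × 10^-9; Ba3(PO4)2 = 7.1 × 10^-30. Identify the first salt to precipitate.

Precipitation of each salt starts when its ion product equals its Ksp.
For Li3PO4: 2.9 × 10^-9 = (0.0036)^3 × [PO4^3-]  ⇒  [PO4^3-] = 6.2 × 10^-2 M.
For Ba3(PO4)2: 7.1 × 10^-30 = (0.0078)^3 × [PO4^3-]^2  ⇒  [PO4^3-] = 3.9 × 10^-12 M.
The salt with the lower threshold [PO4^3-] precipitates first: Ba3(PO4)2.

Ba3(PO4)2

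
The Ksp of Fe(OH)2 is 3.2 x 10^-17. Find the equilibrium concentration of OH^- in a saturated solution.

Fe(OH)2(s) ⇌ Fe^2+ + 2 OH^-
Ksp = [Fe^2+][OH^-]^2
If s mol/L of Fe(OH)2 dissolves, [Fe^2+] = s and [OH^-] = 2s.
Substituting: Ksp = s(2s)^2 = 4s^3
s^3 = 3.2 x 10^-17 / 4, so s = 2.00 × 10^-6 M
[OH^-] = 2s = 4.0 × 10^-6 M

[OH^-] = 4.0e-6 M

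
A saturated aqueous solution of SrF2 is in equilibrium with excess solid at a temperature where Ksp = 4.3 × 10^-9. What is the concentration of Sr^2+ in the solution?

SrF2(s) ⇌ Sr^2+ + 2 F^-
Ksp = [Sr^2+][F^-]^2
If s mol/L of SrF2 dissolves, [Sr^2+] = s and [F^-] = 2s.
So Ksp = s × (2s)^2 = 4s^3
s^3 = 4.3 × 10^-9 / 4, so s = 1.02 × 10^-3 M
[Sr^2+] = s = 1.0 × 10^-3 M

1.0 × 10^-3 M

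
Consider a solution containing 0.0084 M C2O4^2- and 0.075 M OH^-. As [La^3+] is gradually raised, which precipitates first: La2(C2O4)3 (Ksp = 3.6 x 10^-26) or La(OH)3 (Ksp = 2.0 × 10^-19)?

La(OH)3

Each salt begins to precipitate when Q = Ksp, i.e. when [La^3+] reaches its threshold.
For La2(C2O4)3: 3.6 x 10^-26 = (0.0084)^3 × [La^3+]^2  ⇒  [La^3+] = 2.5 × 10^-10 M.
For La(OH)3: 2.0 × 10^-19 = (0.075)^3 × [La^3+]  ⇒  [La^3+] = 4.7 × 10^-16 M.
The salt with the lower threshold [La^3+] precipitates first: La(OH)3.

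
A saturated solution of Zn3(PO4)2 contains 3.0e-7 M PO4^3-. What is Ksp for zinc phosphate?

Zn3(PO4)2(s) ⇌ 3 Zn^2+(aq) + 2 PO4^3-(aq)
Stoichiometry gives [Zn^2+] = (3/2)[PO4^3-] = 4.50 × 10^-7 M.
Ksp = [Zn^2+]^3[PO4^3-]^2
Ksp = (4.50 x 10^-7)^3 × (3.0 × 10^-7)^2 = 8.2 x 10^-33

Ksp = 8.2 × 10^-33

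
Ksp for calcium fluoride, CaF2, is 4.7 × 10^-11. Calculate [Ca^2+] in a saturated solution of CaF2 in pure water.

2.3 × 10^-4 M

CaF2(s) ⇌ Ca^2+ + 2 F^-
Ksp = [Ca^2+][F^-]^2
With molar solubility s: [Ca^2+] = s, [F^-] = 2s.
Substituting: Ksp = s(2s)^2 = 4s^3
s = (4.7 × 10^-11 / 4)^(1/3) = 2.27 x 10^-4 M
[Ca^2+] = s = 2.3 × 10^-4 M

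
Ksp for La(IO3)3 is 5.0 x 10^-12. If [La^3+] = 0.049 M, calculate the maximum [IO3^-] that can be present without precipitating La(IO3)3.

4.7e-4 M

La(IO3)3(s) ⇌ La^3+ + 3 IO3^-
Ksp = [La^3+][IO3^-]^3
Precipitation begins when Q = Ksp. With [La^3+] = 0.049 M:
5.0 x 10^-12 = (0.049) × [IO3^-]^3
[IO3^-] = (5.0 x 10^-12 / 4.9 × 10^-2)^(1/3) = 4.7 × 10^-4 M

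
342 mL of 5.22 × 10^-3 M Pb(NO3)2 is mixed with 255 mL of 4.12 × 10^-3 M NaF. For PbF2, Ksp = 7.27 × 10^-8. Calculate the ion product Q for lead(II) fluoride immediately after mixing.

Total volume = 342 + 255 = 597 mL.
[Pb^2+] = 5.22 x 10^-3 × (342/597) = 2.990 x 10^-3 M
[F^-] = 4.12 × 10^-3 × (255/597) = 1.760 × 10^-3 M
PbF2(s) ⇌ Pb^2+ + 2 F^-, so Q = [Pb^2+][F^-]^2
Q = (2.990 × 10^-3)(1.760 × 10^-3)^2 = 9.26 × 10^-9
Q < Ksp, so no precipitate of PbF2 forms.

9.26e-9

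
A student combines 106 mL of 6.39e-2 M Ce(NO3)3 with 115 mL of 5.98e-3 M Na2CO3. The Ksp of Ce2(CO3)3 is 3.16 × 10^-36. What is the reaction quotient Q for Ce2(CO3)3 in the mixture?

Q ≈ 2.83e-11

Total volume = 106 + 115 = 221 mL.
[Ce^3+] = 6.39 x 10^-2 × (106/221) = 3.065 x 10^-2 M
[CO3^2-] = 5.98 x 10^-3 × (115/221) = 3.112 x 10^-3 M
Ce2(CO3)3(s) ⇌ 2 Ce^3+(aq) + 3 CO3^2-(aq), so Q = [Ce^3+]^2[CO3^2-]^3
Q = (3.065 × 10^-2)^2(3.112 × 10^-3)^3 = 2.83 × 10^-11
Q > Ksp, so Ce2(CO3)3 will precipitate.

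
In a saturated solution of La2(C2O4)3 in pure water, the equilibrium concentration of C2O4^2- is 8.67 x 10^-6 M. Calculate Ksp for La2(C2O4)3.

La2(C2O4)3(s) ⇌ 2 La^3+ + 3 C2O4^2-
Stoichiometry gives [La^3+] = (2/3)[C2O4^2-] = 5.780 × 10^-6 M.
Ksp = [La^3+]^2[C2O4^2-]^3
Ksp = (5.780 × 10^-6)^2 × (8.67 × 10^-6)^3 = 2.18 × 10^-26

Ksp = 2.18e-26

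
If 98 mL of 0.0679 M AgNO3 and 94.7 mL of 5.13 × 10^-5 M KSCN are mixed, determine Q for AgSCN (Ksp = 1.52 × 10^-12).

Q ≈ 8.71e-7

Total volume = 98 + 94.7 = 192.7 mL.
[Ag^+] = 6.79 x 10^-2 × (98/192.7) = 3.453 x 10^-2 M
[SCN^-] = 5.13 × 10^-5 × (94.7/192.7) = 2.521 × 10^-5 M
AgSCN(s) ⇌ Ag^+ + SCN^-, so Q = [Ag^+][SCN^-]
Q = (3.453 × 10^-2)(2.521 x 10^-5) = 8.71 × 10^-7
Q > Ksp, so AgSCN will precipitate.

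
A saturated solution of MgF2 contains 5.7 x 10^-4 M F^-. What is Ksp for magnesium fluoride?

Ksp = 9.3e-11

MgF2(s) ⇌ Mg^2+(aq) + 2 F^-(aq)
Stoichiometry gives [Mg^2+] = (1/2)[F^-] = 2.85 x 10^-4 M.
Ksp = [Mg^2+][F^-]^2
Ksp = 2.85 × 10^-4 × (5.7 × 10^-4)^2 = 9.3 x 10^-11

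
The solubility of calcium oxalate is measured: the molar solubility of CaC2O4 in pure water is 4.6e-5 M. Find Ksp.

CaC2O4(s) <=> Ca^2+(aq) + C2O4^2-(aq)
Let s = molar solubility. Then [Ca^2+] = s and [C2O4^2-] = s.
Ksp = [Ca^2+][C2O4^2-]
Ksp = (s)(s) = s^2
Ksp = (4.6 × 10^-5)^2 = 2.1 x 10^-9

Ksp = 2.1 x 10^-9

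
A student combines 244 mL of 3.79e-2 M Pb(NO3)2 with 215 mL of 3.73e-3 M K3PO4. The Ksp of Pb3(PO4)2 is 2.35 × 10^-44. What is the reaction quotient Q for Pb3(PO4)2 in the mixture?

2.50 × 10^-11

Total volume = 244 + 215 = 459 mL.
[Pb^2+] = 3.79 × 10^-2 × (244/459) = 2.015 x 10^-2 M
[PO4^3-] = 3.73 × 10^-3 × (215/459) = 1.747 × 10^-3 M
Pb3(PO4)2(s) <=> 3 Pb^2+(aq) + 2 PO4^3-(aq), so Q = [Pb^2+]^3[PO4^3-]^2
Q = (2.015 × 10^-2)^3(1.747 × 10^-3)^2 = 2.50 x 10^-11
Q > Ksp, so Pb3(PO4)2 will precipitate.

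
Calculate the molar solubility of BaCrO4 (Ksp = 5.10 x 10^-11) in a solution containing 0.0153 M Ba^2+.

BaCrO4(s) ⇌ Ba^2+ + CrO4^2-
Ksp = [Ba^2+][CrO4^2-]
Let s be the molar solubility in this solution. [Ba^2+] = 0.0153 + s ≈ 0.0153, [CrO4^2-] = s (common-ion effect: Ba^2+ is already 0.0153 M).
Ksp ≈ 0.0153 × s
s = 3.33 × 10^-9 M
Check: s = 3.3 × 10^-9 ≪ 0.0153, so the approximation is valid.

3.33 × 10^-9 M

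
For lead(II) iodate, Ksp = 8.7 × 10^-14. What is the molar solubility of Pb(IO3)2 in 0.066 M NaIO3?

2.0 × 10^-11 M

Pb(IO3)2(s) <=> Pb^2+ + 2 IO3^-
Ksp = [Pb^2+][IO3^-]^2
Let s be the molar solubility in this solution. [Pb^2+] = s, [IO3^-] = 0.066 + 2s ≈ 0.066 (since IO3^- from NaIO3 dominates).
Ksp ≈ s × (0.066)^2
s = 2.0 × 10^-11 M
Check: 2s = 4.0 × 10^-11 ≪ 0.066, so the approximation is valid.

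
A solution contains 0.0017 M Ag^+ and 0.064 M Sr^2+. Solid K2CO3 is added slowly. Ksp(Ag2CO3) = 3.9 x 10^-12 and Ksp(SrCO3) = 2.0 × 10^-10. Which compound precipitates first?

SrCO3

Each salt begins to precipitate when Q = Ksp, i.e. when [CO3^2-] reaches its threshold.
For Ag2CO3: 3.9 x 10^-12 = (0.0017)^2 × [CO3^2-]  ⇒  [CO3^2-] = 1.3 x 10^-6 M.
For SrCO3: 2.0 × 10^-10 = 0.064 × [CO3^2-]  ⇒  [CO3^2-] = 3.1 × 10^-9 M.
The salt with the lower threshold [CO3^2-] precipitates first: SrCO3.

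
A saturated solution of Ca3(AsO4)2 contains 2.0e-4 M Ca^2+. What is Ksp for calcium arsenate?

Ksp ≈ 1.4 x 10^-19

Ca3(AsO4)2(s) <=> 3 Ca^2+ + 2 AsO4^3-
Stoichiometry gives [AsO4^3-] = (2/3)[Ca^2+] = 1.33 x 10^-4 M.
Ksp = [Ca^2+]^3[AsO4^3-]^2
Ksp = (2.0 x 10^-4)^3 × (1.33 x 10^-4)^2 = 1.4 × 10^-19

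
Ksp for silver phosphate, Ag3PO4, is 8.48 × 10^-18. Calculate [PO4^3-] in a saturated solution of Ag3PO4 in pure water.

[PO4^3-] ≈ 2.37 x 10^-5 M

Ag3PO4(s) ⇌ 3 Ag^+ + PO4^3-
Ksp = [Ag^+]^3[PO4^3-]
With molar solubility s: [Ag^+] = 3s, [PO4^3-] = s.
Substituting: Ksp = (3s)^3s = 27s^4
s = (8.48 × 10^-18 / 27)^(1/4) = 2.367 × 10^-5 M
[PO4^3-] = s = 2.37 × 10^-5 M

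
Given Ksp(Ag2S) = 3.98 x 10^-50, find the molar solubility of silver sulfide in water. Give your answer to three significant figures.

2.15e-17 M

Ag2S(s) ⇌ 2 Ag^+ + S^2-
Ksp = [Ag^+]^2[S^2-]
Let s = molar solubility. Then [Ag^+] = 2s and [S^2-] = s.
Substituting: Ksp = (2s)^2s = 4s^3
s = (3.98 x 10^-50 / 4)^(1/3) = 2.15 × 10^-17 M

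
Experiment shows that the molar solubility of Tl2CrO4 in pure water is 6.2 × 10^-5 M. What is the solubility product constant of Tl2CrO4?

Ksp = 9.5 × 10^-13

Tl2CrO4(s) ⇌ 2 Tl^+ + CrO4^2-
For each mole of Tl2CrO4 that dissolves: [Tl^+] = 2s, [CrO4^2-] = s.
Ksp = [Tl^+]^2[CrO4^2-]
So Ksp = (2s)^2 × s = 4s^3
With s = 6.2 × 10^-5: Ksp = 9.5 x 10^-13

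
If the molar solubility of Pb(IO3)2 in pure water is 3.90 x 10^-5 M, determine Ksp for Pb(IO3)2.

Pb(IO3)2(s) ⇌ Pb^2+ + 2 IO3^-
With molar solubility s: [Pb^2+] = s, [IO3^-] = 2s.
Ksp = [Pb^2+][IO3^-]^2
Substituting: Ksp = s(2s)^2 = 4s^3
With s = 3.90 × 10^-5: Ksp = 2.37 x 10^-13

2.37 × 10^-13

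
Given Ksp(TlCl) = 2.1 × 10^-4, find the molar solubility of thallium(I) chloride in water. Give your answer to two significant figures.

1.4 × 10^-2 M

TlCl(s) ⇌ Tl^+ + Cl^-
Ksp = [Tl^+][Cl^-]
If s mol/L of TlCl dissolves, [Tl^+] = s and [Cl^-] = s.
Ksp = s × s = s^2
s = (2.1 × 10^-4)^(1/2) = 1.4 × 10^-2 M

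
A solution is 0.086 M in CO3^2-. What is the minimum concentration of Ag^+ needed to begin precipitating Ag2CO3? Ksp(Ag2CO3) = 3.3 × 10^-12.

Ag2CO3(s) ⇌ 2 Ag^+ + CO3^2-
Ksp = [Ag^+]^2[CO3^2-]
Precipitation begins when Q = Ksp. With [CO3^2-] = 0.086 M:
3.3 × 10^-12 = (0.086) × [Ag^+]^2
[Ag^+] = (3.3 × 10^-12 / 8.6 × 10^-2)^(1/2) = 6.2 × 10^-6 M

[Ag^+] ≈ 6.2 × 10^-6 M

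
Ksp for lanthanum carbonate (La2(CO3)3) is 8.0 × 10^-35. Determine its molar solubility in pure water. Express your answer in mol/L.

La2(CO3)3(s) ⇌ 2 La^3+ + 3 CO3^2-
Ksp = [La^3+]^2[CO3^2-]^3
With molar solubility s: [La^3+] = 2s, [CO3^2-] = 3s.
So Ksp = (2s)^2 × (3s)^3 = 108s^5
s = (8.0 × 10^-35 / 108)^(1/5) = 5.9 x 10^-8 M

s = 5.9 × 10^-8 M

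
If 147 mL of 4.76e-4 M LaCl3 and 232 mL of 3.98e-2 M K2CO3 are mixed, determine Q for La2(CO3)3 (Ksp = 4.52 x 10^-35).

Q ≈ 4.93 × 10^-13

Total volume = 147 + 232 = 379 mL.
[La^3+] = 4.76 × 10^-4 × (147/379) = 1.846 × 10^-4 M
[CO3^2-] = 3.98 x 10^-2 × (232/379) = 2.436 x 10^-2 M
La2(CO3)3(s) ⇌ 2 La^3+ + 3 CO3^2-, so Q = [La^3+]^2[CO3^2-]^3
Q = (1.846 × 10^-4)^2(2.436 x 10^-2)^3 = 4.93 x 10^-13
Q > Ksp, so La2(CO3)3 will precipitate.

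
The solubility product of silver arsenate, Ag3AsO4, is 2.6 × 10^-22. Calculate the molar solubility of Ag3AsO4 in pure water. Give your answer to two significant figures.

s = 1.8 × 10^-6 M

Ag3AsO4(s) <=> 3 Ag^+ + AsO4^3-
Ksp = [Ag^+]^3[AsO4^3-]
For each mole of Ag3AsO4 that dissolves: [Ag^+] = 3s, [AsO4^3-] = s.
Ksp = (3s)^3s = 27s^4
s^4 = 2.6 × 10^-22 / 27, so s = 1.8 × 10^-6 M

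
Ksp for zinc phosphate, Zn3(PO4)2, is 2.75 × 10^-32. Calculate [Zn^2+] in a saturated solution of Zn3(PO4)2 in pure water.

Zn3(PO4)2(s) <=> 3 Zn^2+(aq) + 2 PO4^3-(aq)
Ksp = [Zn^2+]^3[PO4^3-]^2
With molar solubility s: [Zn^2+] = 3s, [PO4^3-] = 2s.
Substituting: Ksp = (3s)^3(2s)^2 = 108s^5
Solving, s = (2.75 × 10^-32/108)^(1/5) = 1.911 × 10^-7 M
[Zn^2+] = 3s = 5.73 × 10^-7 M

[Zn^2+] ≈ 5.73 x 10^-7 M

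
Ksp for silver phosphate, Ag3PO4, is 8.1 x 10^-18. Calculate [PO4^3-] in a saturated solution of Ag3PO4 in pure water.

[PO4^3-] = 2.3e-5 M

Ag3PO4(s) ⇌ 3 Ag^+(aq) + PO4^3-(aq)
Ksp = [Ag^+]^3[PO4^3-]
Let s = molar solubility. Then [Ag^+] = 3s and [PO4^3-] = s.
Substituting: Ksp = (3s)^3s = 27s^4
s = (8.1 x 10^-18 / 27)^(1/4) = 2.34 × 10^-5 M
[PO4^3-] = s = 2.3 x 10^-5 M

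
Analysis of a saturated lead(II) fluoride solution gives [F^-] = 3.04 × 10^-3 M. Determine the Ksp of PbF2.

PbF2(s) ⇌ Pb^2+(aq) + 2 F^-(aq)
Stoichiometry gives [Pb^2+] = (1/2)[F^-] = 1.520 x 10^-3 M.
Ksp = [Pb^2+][F^-]^2
Ksp = 1.520 × 10^-3 × (3.04 × 10^-3)^2 = 1.40 × 10^-8

1.40 × 10^-8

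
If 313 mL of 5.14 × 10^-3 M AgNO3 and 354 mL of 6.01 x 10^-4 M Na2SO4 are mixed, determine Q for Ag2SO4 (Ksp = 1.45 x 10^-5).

Q = 1.86e-9

Total volume = 313 + 354 = 667 mL.
[Ag^+] = 5.14 × 10^-3 × (313/667) = 2.412 × 10^-3 M
[SO4^2-] = 6.01 × 10^-4 × (354/667) = 3.190 × 10^-4 M
Ag2SO4(s) ⇌ 2 Ag^+ + SO4^2-, so Q = [Ag^+]^2[SO4^2-]
Q = (2.412 x 10^-3)^2(3.190 x 10^-4) = 1.86 x 10^-9
Q < Ksp, so no precipitate of Ag2SO4 forms.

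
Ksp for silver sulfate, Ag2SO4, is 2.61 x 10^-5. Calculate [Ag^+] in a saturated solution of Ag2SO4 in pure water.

Ag2SO4(s) ⇌ 2 Ag^+ + SO4^2-
Ksp = [Ag^+]^2[SO4^2-]
With molar solubility s: [Ag^+] = 2s, [SO4^2-] = s.
Ksp = (2s)^2s = 4s^3
s = (2.61 x 10^-5 / 4)^(1/3) = 1.869 × 10^-2 M
[Ag^+] = 2s = 3.74 × 10^-2 M

3.74e-2 M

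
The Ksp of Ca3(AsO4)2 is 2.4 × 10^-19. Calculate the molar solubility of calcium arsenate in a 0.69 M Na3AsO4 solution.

2.7 x 10^-7 M

Ca3(AsO4)2(s) ⇌ 3 Ca^2+(aq) + 2 AsO4^3-(aq)
Ksp = [Ca^2+]^3[AsO4^3-]^2
Let s be the molar solubility in this solution. [Ca^2+] = 3s, [AsO4^3-] = 0.69 + 2s ≈ 0.69 (Ksp is small, so little additional dissolves).
Ksp ≈ (3s)^3 × (0.69)^2
s = 2.7 x 10^-7 M
Check: 2s = 5.3 x 10^-7 ≪ 0.69, so the approximation is valid.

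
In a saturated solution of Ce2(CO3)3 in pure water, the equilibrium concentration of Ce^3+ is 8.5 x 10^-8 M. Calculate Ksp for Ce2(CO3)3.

Ce2(CO3)3(s) <=> 2 Ce^3+ + 3 CO3^2-
Stoichiometry gives [CO3^2-] = (3/2)[Ce^3+] = 1.28 × 10^-7 M.
Ksp = [Ce^3+]^2[CO3^2-]^3
Ksp = (8.5 × 10^-8)^2 × (1.28 x 10^-7)^3 = 1.5 × 10^-35

Ksp ≈ 1.5 x 10^-35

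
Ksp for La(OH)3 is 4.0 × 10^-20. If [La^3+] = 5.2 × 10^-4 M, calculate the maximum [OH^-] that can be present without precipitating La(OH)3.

La(OH)3(s) <=> La^3+(aq) + 3 OH^-(aq)
Ksp = [La^3+][OH^-]^3
Precipitation begins when Q = Ksp. With [La^3+] = 5.2 × 10^-4 M:
4.0 × 10^-20 = (5.2 × 10^-4) × [OH^-]^3
[OH^-] = (4.0 × 10^-20 / 5.2 × 10^-4)^(1/3) = 4.3 x 10^-6 M

[OH^-] ≈ 4.3 × 10^-6 M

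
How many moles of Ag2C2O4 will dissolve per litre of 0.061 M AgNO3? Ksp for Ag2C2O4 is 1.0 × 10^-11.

Ag2C2O4(s) <=> 2 Ag^+ + C2O4^2-
Ksp = [Ag^+]^2[C2O4^2-]
Let s be the molar solubility in this solution. [Ag^+] = 0.061 + 2s ≈ 0.061, [C2O4^2-] = s (common-ion effect: Ag^+ is already 0.061 M).
Ksp ≈ (0.061)^2 × s
s = 2.7 × 10^-9 M
Check: 2s = 5.4 × 10^-9 ≪ 0.061, so the approximation is valid.

s = 2.7 x 10^-9 M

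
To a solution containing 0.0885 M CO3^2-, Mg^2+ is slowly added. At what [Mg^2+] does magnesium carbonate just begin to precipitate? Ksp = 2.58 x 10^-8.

MgCO3(s) ⇌ Mg^2+(aq) + CO3^2-(aq)
Ksp = [Mg^2+][CO3^2-]
Precipitation begins when Q = Ksp. With [CO3^2-] = 0.0885 M:
2.58 x 10^-8 = (0.0885) × [Mg^2+]
[Mg^2+] = (2.58 x 10^-8 / 8.85 × 10^-2) = 2.92 × 10^-7 M

[Mg^2+] = 2.92 × 10^-7 M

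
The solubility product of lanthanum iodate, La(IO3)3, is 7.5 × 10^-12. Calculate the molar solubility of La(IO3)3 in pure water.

s = 7.3 x 10^-4 M

La(IO3)3(s) ⇌ La^3+(aq) + 3 IO3^-(aq)
Ksp = [La^3+][IO3^-]^3
If s mol/L of La(IO3)3 dissolves, [La^3+] = s and [IO3^-] = 3s.
So Ksp = s × (3s)^3 = 27s^4
s^4 = 7.5 × 10^-12 / 27, so s = 7.3 × 10^-4 M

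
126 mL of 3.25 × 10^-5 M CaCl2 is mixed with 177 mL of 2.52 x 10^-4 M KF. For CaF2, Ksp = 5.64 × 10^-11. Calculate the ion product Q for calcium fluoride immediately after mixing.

Total volume = 126 + 177 = 303 mL.
[Ca^2+] = 3.25 × 10^-5 × (126/303) = 1.351 x 10^-5 M
[F^-] = 2.52 × 10^-4 × (177/303) = 1.472 x 10^-4 M
CaF2(s) ⇌ Ca^2+ + 2 F^-, so Q = [Ca^2+][F^-]^2
Q = (1.351 × 10^-5)(1.472 x 10^-4)^2 = 2.93 x 10^-13
Q < Ksp, so no precipitate of CaF2 forms.

Q = 2.93e-13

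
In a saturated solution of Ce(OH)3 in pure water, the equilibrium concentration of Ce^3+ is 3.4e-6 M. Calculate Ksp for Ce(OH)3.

Ce(OH)3(s) ⇌ Ce^3+(aq) + 3 OH^-(aq)
Stoichiometry gives [OH^-] = (3/1)[Ce^3+] = 1.02 × 10^-5 M.
Ksp = [Ce^3+][OH^-]^3
Ksp = 3.4 × 10^-6 × (1.02 × 10^-5)^3 = 3.6 × 10^-21

Ksp ≈ 3.6 × 10^-21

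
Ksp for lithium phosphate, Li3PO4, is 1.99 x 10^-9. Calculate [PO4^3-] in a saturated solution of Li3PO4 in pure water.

Li3PO4(s) <=> 3 Li^+ + PO4^3-
Ksp = [Li^+]^3[PO4^3-]
For each mole of Li3PO4 that dissolves: [Li^+] = 3s, [PO4^3-] = s.
So Ksp = (3s)^3 × s = 27s^4
s = (1.99 x 10^-9 / 27)^(1/4) = 2.930 x 10^-3 M
[PO4^3-] = s = 2.93 x 10^-3 M

[PO4^3-] = 2.93 × 10^-3 M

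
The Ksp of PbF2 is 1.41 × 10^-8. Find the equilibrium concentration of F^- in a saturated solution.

PbF2(s) <=> Pb^2+(aq) + 2 F^-(aq)
Ksp = [Pb^2+][F^-]^2
With molar solubility s: [Pb^2+] = s, [F^-] = 2s.
Ksp = s(2s)^2 = 4s^3
Solving, s = (1.41 × 10^-8/4)^(1/3) = 1.522 × 10^-3 M
[F^-] = 2s = 3.04 × 10^-3 M

[F^-] = 3.04e-3 M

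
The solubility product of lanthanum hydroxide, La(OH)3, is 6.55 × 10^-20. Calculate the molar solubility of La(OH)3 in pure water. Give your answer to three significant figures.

s ≈ 7.02 × 10^-6 M

La(OH)3(s) ⇌ La^3+(aq) + 3 OH^-(aq)
Ksp = [La^3+][OH^-]^3
Let s = molar solubility. Then [La^3+] = s and [OH^-] = 3s.
So Ksp = s × (3s)^3 = 27s^4
s = (6.55 × 10^-20 / 27)^(1/4) = 7.02 x 10^-6 M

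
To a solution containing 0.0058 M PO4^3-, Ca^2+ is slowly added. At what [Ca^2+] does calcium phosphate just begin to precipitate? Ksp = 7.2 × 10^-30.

[Ca^2+] = 6.0e-9 M

Ca3(PO4)2(s) <=> 3 Ca^2+(aq) + 2 PO4^3-(aq)
Ksp = [Ca^2+]^3[PO4^3-]^2
Precipitation begins when Q = Ksp. With [PO4^3-] = 0.0058 M:
7.2 × 10^-30 = (0.0058)^2 × [Ca^2+]^3
[Ca^2+] = (7.2 × 10^-30 / 3.36 × 10^-5)^(1/3) = 6.0 × 10^-9 M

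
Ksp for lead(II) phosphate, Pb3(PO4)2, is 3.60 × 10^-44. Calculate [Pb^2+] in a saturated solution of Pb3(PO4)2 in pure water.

Pb3(PO4)2(s) ⇌ 3 Pb^2+(aq) + 2 PO4^3-(aq)
Ksp = [Pb^2+]^3[PO4^3-]^2
With molar solubility s: [Pb^2+] = 3s, [PO4^3-] = 2s.
So Ksp = (3s)^3 × (2s)^2 = 108s^5
s = (3.60 × 10^-44 / 108)^(1/5) = 8.027 × 10^-10 M
[Pb^2+] = 3s = 2.41 × 10^-9 M

[Pb^2+] ≈ 2.41 x 10^-9 M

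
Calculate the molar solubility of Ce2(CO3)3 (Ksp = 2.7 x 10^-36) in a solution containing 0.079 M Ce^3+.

2.5 x 10^-12 M

Ce2(CO3)3(s) <=> 2 Ce^3+ + 3 CO3^2-
Ksp = [Ce^3+]^2[CO3^2-]^3
Let s be the molar solubility in this solution. [Ce^3+] = 0.079 + 2s ≈ 0.079, [CO3^2-] = 3s (common-ion effect: Ce^3+ is already 0.079 M).
Ksp ≈ (0.079)^2 × (3s)^3
s = 2.5 × 10^-12 M
Check: 2s = 5.0 × 10^-12 ≪ 0.079, so the approximation is valid.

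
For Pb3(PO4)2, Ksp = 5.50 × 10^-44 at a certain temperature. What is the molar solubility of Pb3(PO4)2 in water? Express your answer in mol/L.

8.74e-10 M

Pb3(PO4)2(s) ⇌ 3 Pb^2+ + 2 PO4^3-
Ksp = [Pb^2+]^3[PO4^3-]^2
If s mol/L of Pb3(PO4)2 dissolves, [Pb^2+] = 3s and [PO4^3-] = 2s.
So Ksp = (3s)^3 × (2s)^2 = 108s^5
s = (5.50 × 10^-44 / 108)^(1/5) = 8.74 × 10^-10 M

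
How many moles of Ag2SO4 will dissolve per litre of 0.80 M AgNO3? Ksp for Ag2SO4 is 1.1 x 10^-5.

Ag2SO4(s) ⇌ 2 Ag^+ + SO4^2-
Ksp = [Ag^+]^2[SO4^2-]
Let s = moles of Ag2SO4 that dissolve per litre. [Ag^+] = 0.80 + 2s ≈ 0.80, [SO4^2-] = s (common-ion effect: Ag^+ is already 0.80 M).
Ksp ≈ (0.80)^2 × s
s = 1.7 x 10^-5 M
Check: 2s = 3.4 × 10^-5 ≪ 0.80, so the approximation is valid.

s = 1.7 × 10^-5 M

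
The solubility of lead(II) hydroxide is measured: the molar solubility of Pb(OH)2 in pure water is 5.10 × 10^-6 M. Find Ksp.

Ksp ≈ 5.31 x 10^-16

Pb(OH)2(s) ⇌ Pb^2+ + 2 OH^-
For each mole of Pb(OH)2 that dissolves: [Pb^2+] = s, [OH^-] = 2s.
Ksp = [Pb^2+][OH^-]^2
Ksp = s(2s)^2 = 4s^3
With s = 5.10 × 10^-6: Ksp = 5.31 x 10^-16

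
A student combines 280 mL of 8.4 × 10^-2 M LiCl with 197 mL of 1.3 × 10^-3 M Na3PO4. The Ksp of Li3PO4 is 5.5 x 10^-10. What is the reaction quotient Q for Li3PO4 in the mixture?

Total volume = 280 + 197 = 477 mL.
[Li^+] = 8.4 x 10^-2 × (280/477) = 4.93 x 10^-2 M
[PO4^3-] = 1.3 × 10^-3 × (197/477) = 5.37 × 10^-4 M
Li3PO4(s) ⇌ 3 Li^+ + PO4^3-, so Q = [Li^+]^3[PO4^3-]
Q = (4.93 × 10^-2)^3(5.37 × 10^-4) = 6.4 x 10^-8
Q > Ksp, so Li3PO4 will precipitate.

6.4e-8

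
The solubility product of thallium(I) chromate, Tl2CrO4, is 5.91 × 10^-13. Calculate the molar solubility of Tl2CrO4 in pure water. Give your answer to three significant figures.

5.29 x 10^-5 M

Tl2CrO4(s) ⇌ 2 Tl^+(aq) + CrO4^2-(aq)
Ksp = [Tl^+]^2[CrO4^2-]
If s mol/L of Tl2CrO4 dissolves, [Tl^+] = 2s and [CrO4^2-] = s.
Ksp = (2s)^2s = 4s^3
s^3 = 5.91 × 10^-13 / 4, so s = 5.29 x 10^-5 M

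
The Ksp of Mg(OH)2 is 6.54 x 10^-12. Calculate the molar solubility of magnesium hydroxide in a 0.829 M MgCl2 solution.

1.40 x 10^-6 M

Mg(OH)2(s) ⇌ Mg^2+ + 2 OH^-
Ksp = [Mg^2+][OH^-]^2
Let s = moles of Mg(OH)2 that dissolve per litre. [Mg^2+] = 0.829 + s ≈ 0.829, [OH^-] = 2s (Ksp is small, so little additional dissolves).
Ksp ≈ 0.829 × (2s)^2
s = 1.40 × 10^-6 M
Check: s = 1.4 × 10^-6 ≪ 0.829, so the approximation is valid.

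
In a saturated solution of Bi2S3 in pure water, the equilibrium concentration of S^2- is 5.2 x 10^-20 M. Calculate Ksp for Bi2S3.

Ksp = 1.7 × 10^-97

Bi2S3(s) <=> 2 Bi^3+ + 3 S^2-
Stoichiometry gives [Bi^3+] = (2/3)[S^2-] = 3.47 × 10^-20 M.
Ksp = [Bi^3+]^2[S^2-]^3
Ksp = (3.47 × 10^-20)^2 × (5.2 x 10^-20)^3 = 1.7 × 10^-97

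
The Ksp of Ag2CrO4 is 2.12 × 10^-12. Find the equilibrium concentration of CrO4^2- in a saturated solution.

Ag2CrO4(s) ⇌ 2 Ag^+ + CrO4^2-
Ksp = [Ag^+]^2[CrO4^2-]
With molar solubility s: [Ag^+] = 2s, [CrO4^2-] = s.
So Ksp = (2s)^2 × s = 4s^3
Solving, s = (2.12 × 10^-12/4)^(1/3) = 8.093 x 10^-5 M
[CrO4^2-] = s = 8.09 × 10^-5 M

8.09 × 10^-5 M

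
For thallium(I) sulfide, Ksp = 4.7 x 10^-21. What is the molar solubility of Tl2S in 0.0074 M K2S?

s = 4.0 × 10^-10 M

Tl2S(s) ⇌ 2 Tl^+ + S^2-
Ksp = [Tl^+]^2[S^2-]
Let s be the molar solubility in this solution. [Tl^+] = 2s, [S^2-] = 0.0074 + s ≈ 0.0074 (common-ion effect: S^2- is already 0.0074 M).
Ksp ≈ (2s)^2 × 0.0074
s = 4.0 × 10^-10 M
Check: s = 4.0 x 10^-10 ≪ 0.0074, so the approximation is valid.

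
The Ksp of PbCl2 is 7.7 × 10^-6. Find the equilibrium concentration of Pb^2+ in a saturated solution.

PbCl2(s) ⇌ Pb^2+(aq) + 2 Cl^-(aq)
Ksp = [Pb^2+][Cl^-]^2
Let s = molar solubility. Then [Pb^2+] = s and [Cl^-] = 2s.
So Ksp = s × (2s)^2 = 4s^3
s^3 = 7.7 × 10^-6 / 4, so s = 1.24 x 10^-2 M
[Pb^2+] = s = 1.2 x 10^-2 M

0.012 M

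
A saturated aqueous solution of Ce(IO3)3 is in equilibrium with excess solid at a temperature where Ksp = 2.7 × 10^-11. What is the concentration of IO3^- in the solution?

[IO3^-] = 3.0 x 10^-3 M

Ce(IO3)3(s) ⇌ Ce^3+(aq) + 3 IO3^-(aq)
Ksp = [Ce^3+][IO3^-]^3
With molar solubility s: [Ce^3+] = s, [IO3^-] = 3s.
Ksp = s(3s)^3 = 27s^4
s = (2.7 × 10^-11 / 27)^(1/4) = 1.00 x 10^-3 M
[IO3^-] = 3s = 3.0 × 10^-3 M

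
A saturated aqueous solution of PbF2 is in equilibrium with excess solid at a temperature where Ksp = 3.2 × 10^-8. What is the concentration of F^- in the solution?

PbF2(s) ⇌ Pb^2+ + 2 F^-
Ksp = [Pb^2+][F^-]^2
If s mol/L of PbF2 dissolves, [Pb^2+] = s and [F^-] = 2s.
Ksp = s(2s)^2 = 4s^3
Solving, s = (3.2 × 10^-8/4)^(1/3) = 2.00 × 10^-3 M
[F^-] = 2s = 4.0 × 10^-3 M

[F^-] = 4.0 × 10^-3 M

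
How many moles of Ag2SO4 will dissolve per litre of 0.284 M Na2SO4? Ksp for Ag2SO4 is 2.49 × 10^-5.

s = 4.68 × 10^-3 M

Ag2SO4(s) ⇌ 2 Ag^+(aq) + SO4^2-(aq)
Ksp = [Ag^+]^2[SO4^2-]
Let s = moles of Ag2SO4 that dissolve per litre. [Ag^+] = 2s, [SO4^2-] = 0.284 + s ≈ 0.284 (since SO4^2- from Na2SO4 dominates).
Ksp ≈ (2s)^2 × 0.284
s = 4.68 × 10^-3 M
Check: s = 4.7 × 10^-3 ≪ 0.284, so the approximation is valid.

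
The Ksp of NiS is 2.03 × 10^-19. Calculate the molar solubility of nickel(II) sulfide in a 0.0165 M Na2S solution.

s ≈ 1.23e-17 M

NiS(s) ⇌ Ni^2+ + S^2-
Ksp = [Ni^2+][S^2-]
If s mol/L dissolves here, [Ni^2+] = s, [S^2-] = 0.0165 + s ≈ 0.0165 (since S^2- from Na2S dominates).
Ksp ≈ s × 0.0165
s = 1.23 x 10^-17 M
Check: s = 1.2 x 10^-17 ≪ 0.0165, so the approximation is valid.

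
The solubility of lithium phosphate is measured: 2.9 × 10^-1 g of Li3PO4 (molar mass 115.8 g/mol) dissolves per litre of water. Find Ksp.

Molar solubility s = (2.9 x 10^-1 g/L) / (115.8 g/mol) = 2.50 × 10^-3 M.
Li3PO4(s) <=> 3 Li^+ + PO4^3-
If s mol/L of Li3PO4 dissolves, [Li^+] = 3s and [PO4^3-] = s.
Ksp = [Li^+]^3[PO4^3-]
Substituting: Ksp = (3s)^3s = 27s^4
Ksp = 27 × (2.50 × 10^-3)^4 = 1.1 x 10^-9

1.1e-9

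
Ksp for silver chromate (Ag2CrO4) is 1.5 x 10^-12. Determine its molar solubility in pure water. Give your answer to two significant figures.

Ag2CrO4(s) ⇌ 2 Ag^+(aq) + CrO4^2-(aq)
Ksp = [Ag^+]^2[CrO4^2-]
For each mole of Ag2CrO4 that dissolves: [Ag^+] = 2s, [CrO4^2-] = s.
Ksp = (2s)^2s = 4s^3
s^3 = 1.5 x 10^-12 / 4, so s = 7.2 x 10^-5 M

s = 7.2 × 10^-5 M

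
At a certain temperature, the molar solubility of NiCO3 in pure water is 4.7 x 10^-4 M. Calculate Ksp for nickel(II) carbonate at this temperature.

Ksp ≈ 2.2 x 10^-7

NiCO3(s) <=> Ni^2+(aq) + CO3^2-(aq)
For each mole of NiCO3 that dissolves: [Ni^2+] = s, [CO3^2-] = s.
Ksp = [Ni^2+][CO3^2-]
Ksp = s^2
Ksp = (4.7 x 10^-4)^2 = 2.2 x 10^-7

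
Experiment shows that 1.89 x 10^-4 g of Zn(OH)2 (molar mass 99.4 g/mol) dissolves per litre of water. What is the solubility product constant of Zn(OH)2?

Ksp ≈ 2.75 × 10^-17

Molar solubility s = (1.89 x 10^-4 g/L) / (99.4 g/mol) = 1.901 × 10^-6 M.
Zn(OH)2(s) ⇌ Zn^2+ + 2 OH^-
For each mole of Zn(OH)2 that dissolves: [Zn^2+] = s, [OH^-] = 2s.
Ksp = [Zn^2+][OH^-]^2
Ksp = s(2s)^2 = 4s^3
Ksp = 4 × (1.901 × 10^-6)^3 = 2.75 x 10^-17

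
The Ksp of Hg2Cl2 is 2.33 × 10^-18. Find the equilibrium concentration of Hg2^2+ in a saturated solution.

Hg2Cl2(s) ⇌ Hg2^2+ + 2 Cl^-
Ksp = [Hg2^2+][Cl^-]^2
If s mol/L of Hg2Cl2 dissolves, [Hg2^2+] = s and [Cl^-] = 2s.
So Ksp = s × (2s)^2 = 4s^3
s^3 = 2.33 × 10^-18 / 4, so s = 8.352 x 10^-7 M
[Hg2^2+] = s = 8.35 × 10^-7 M

[Hg2^2+] ≈ 8.35 × 10^-7 M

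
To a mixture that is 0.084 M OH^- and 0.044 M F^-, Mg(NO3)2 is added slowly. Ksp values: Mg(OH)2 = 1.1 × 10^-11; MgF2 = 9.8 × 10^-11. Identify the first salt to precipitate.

Mg(OH)2

Precipitation of each salt starts when its ion product equals its Ksp.
For Mg(OH)2: 1.1 × 10^-11 = (0.084)^2 × [Mg^2+]  ⇒  [Mg^2+] = 1.6 × 10^-9 M.
For MgF2: 9.8 × 10^-11 = (0.044)^2 × [Mg^2+]  ⇒  [Mg^2+] = 5.1 × 10^-8 M.
The salt with the lower threshold [Mg^2+] precipitates first: Mg(OH)2.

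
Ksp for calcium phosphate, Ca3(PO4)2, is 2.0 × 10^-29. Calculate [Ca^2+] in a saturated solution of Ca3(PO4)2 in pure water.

[Ca^2+] ≈ 2.1 × 10^-6 M

Ca3(PO4)2(s) ⇌ 3 Ca^2+ + 2 PO4^3-
Ksp = [Ca^2+]^3[PO4^3-]^2
If s mol/L of Ca3(PO4)2 dissolves, [Ca^2+] = 3s and [PO4^3-] = 2s.
Ksp = (3s)^3(2s)^2 = 108s^5
s^5 = 2.0 × 10^-29 / 108, so s = 7.14 × 10^-7 M
[Ca^2+] = 3s = 2.1 × 10^-6 M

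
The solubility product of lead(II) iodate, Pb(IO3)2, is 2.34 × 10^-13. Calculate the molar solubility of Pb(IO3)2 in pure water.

Pb(IO3)2(s) ⇌ Pb^2+(aq) + 2 IO3^-(aq)
Ksp = [Pb^2+][IO3^-]^2
For each mole of Pb(IO3)2 that dissolves: [Pb^2+] = s, [IO3^-] = 2s.
So Ksp = s × (2s)^2 = 4s^3
s = (2.34 × 10^-13 / 4)^(1/3) = 3.88 × 10^-5 M

3.88 × 10^-5 M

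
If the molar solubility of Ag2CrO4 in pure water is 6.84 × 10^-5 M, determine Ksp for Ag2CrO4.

Ag2CrO4(s) ⇌ 2 Ag^+ + CrO4^2-
With molar solubility s: [Ag^+] = 2s, [CrO4^2-] = s.
Ksp = [Ag^+]^2[CrO4^2-]
So Ksp = (2s)^2 × s = 4s^3
With s = 6.84 x 10^-5: Ksp = 1.28 × 10^-12

Ksp ≈ 1.28e-12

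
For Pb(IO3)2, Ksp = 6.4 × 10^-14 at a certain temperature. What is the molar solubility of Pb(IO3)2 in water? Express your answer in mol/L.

Pb(IO3)2(s) <=> Pb^2+(aq) + 2 IO3^-(aq)
Ksp = [Pb^2+][IO3^-]^2
For each mole of Pb(IO3)2 that dissolves: [Pb^2+] = s, [IO3^-] = 2s.
Ksp = s(2s)^2 = 4s^3
s = (6.4 × 10^-14 / 4)^(1/3) = 2.5 x 10^-5 M

s ≈ 2.5 × 10^-5 M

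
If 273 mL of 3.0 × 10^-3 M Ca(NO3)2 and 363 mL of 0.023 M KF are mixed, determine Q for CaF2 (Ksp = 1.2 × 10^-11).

2.2 × 10^-7

Total volume = 273 + 363 = 636 mL.
[Ca^2+] = 3.0 × 10^-3 × (273/636) = 1.29 x 10^-3 M
[F^-] = 2.3 × 10^-2 × (363/636) = 1.31 × 10^-2 M
CaF2(s) <=> Ca^2+(aq) + 2 F^-(aq), so Q = [Ca^2+][F^-]^2
Q = (1.29 x 10^-3)(1.31 × 10^-2)^2 = 2.2 x 10^-7
Q > Ksp, so CaF2 will precipitate.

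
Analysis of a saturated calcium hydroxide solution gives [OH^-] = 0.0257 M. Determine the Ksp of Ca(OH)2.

8.49 × 10^-6

Ca(OH)2(s) ⇌ Ca^2+(aq) + 2 OH^-(aq)
Stoichiometry gives [Ca^2+] = (1/2)[OH^-] = 1.285 × 10^-2 M.
Ksp = [Ca^2+][OH^-]^2
Ksp = 1.285 × 10^-2 × (2.57 × 10^-2)^2 = 8.49 x 10^-6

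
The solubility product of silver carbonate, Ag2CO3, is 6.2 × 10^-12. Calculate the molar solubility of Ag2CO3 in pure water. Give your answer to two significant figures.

1.2e-4 M

Ag2CO3(s) <=> 2 Ag^+(aq) + CO3^2-(aq)
Ksp = [Ag^+]^2[CO3^2-]
Let s = molar solubility. Then [Ag^+] = 2s and [CO3^2-] = s.
Substituting: Ksp = (2s)^2s = 4s^3
s = (6.2 × 10^-12 / 4)^(1/3) = 1.2 × 10^-4 M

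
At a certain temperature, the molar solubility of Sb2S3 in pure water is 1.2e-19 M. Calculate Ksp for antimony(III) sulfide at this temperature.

Sb2S3(s) <=> 2 Sb^3+(aq) + 3 S^2-(aq)
With molar solubility s: [Sb^3+] = 2s, [S^2-] = 3s.
Ksp = [Sb^3+]^2[S^2-]^3
Ksp = (2s)^2(3s)^3 = 108s^5
With s = 1.2 x 10^-19: Ksp = 2.7 x 10^-93

2.7 × 10^-93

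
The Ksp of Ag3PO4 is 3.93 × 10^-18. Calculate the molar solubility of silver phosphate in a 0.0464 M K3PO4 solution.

Ag3PO4(s) ⇌ 3 Ag^+(aq) + PO4^3-(aq)
Ksp = [Ag^+]^3[PO4^3-]
Let s = moles of Ag3PO4 that dissolve per litre. [Ag^+] = 3s, [PO4^3-] = 0.0464 + s ≈ 0.0464 (Ksp is small, so little additional dissolves).
Ksp ≈ (3s)^3 × 0.0464
s = 1.46 × 10^-6 M
Check: s = 1.5 x 10^-6 ≪ 0.0464, so the approximation is valid.

1.46 × 10^-6 M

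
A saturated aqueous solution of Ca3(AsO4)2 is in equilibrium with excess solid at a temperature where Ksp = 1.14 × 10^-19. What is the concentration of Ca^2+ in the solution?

Ca3(AsO4)2(s) ⇌ 3 Ca^2+(aq) + 2 AsO4^3-(aq)
Ksp = [Ca^2+]^3[AsO4^3-]^2
With molar solubility s: [Ca^2+] = 3s, [AsO4^3-] = 2s.
Substituting: Ksp = (3s)^3(2s)^2 = 108s^5
s = (1.14 × 10^-19 / 108)^(1/5) = 6.378 x 10^-5 M
[Ca^2+] = 3s = 1.91 × 10^-4 M

[Ca^2+] ≈ 1.91 × 10^-4 M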